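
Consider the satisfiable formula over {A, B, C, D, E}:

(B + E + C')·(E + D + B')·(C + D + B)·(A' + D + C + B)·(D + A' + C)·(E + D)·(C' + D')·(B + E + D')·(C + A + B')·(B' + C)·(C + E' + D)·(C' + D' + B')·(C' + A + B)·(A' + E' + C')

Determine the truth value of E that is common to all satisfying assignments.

Suppose E = 0.
The clause (D) is unit, so D = 1.
The clause (C') is unit, so C = 0.
The clause (B) is unit, so B = 1.
That conflicts with the unit clause (B').
So every satisfying assignment has E = True.

True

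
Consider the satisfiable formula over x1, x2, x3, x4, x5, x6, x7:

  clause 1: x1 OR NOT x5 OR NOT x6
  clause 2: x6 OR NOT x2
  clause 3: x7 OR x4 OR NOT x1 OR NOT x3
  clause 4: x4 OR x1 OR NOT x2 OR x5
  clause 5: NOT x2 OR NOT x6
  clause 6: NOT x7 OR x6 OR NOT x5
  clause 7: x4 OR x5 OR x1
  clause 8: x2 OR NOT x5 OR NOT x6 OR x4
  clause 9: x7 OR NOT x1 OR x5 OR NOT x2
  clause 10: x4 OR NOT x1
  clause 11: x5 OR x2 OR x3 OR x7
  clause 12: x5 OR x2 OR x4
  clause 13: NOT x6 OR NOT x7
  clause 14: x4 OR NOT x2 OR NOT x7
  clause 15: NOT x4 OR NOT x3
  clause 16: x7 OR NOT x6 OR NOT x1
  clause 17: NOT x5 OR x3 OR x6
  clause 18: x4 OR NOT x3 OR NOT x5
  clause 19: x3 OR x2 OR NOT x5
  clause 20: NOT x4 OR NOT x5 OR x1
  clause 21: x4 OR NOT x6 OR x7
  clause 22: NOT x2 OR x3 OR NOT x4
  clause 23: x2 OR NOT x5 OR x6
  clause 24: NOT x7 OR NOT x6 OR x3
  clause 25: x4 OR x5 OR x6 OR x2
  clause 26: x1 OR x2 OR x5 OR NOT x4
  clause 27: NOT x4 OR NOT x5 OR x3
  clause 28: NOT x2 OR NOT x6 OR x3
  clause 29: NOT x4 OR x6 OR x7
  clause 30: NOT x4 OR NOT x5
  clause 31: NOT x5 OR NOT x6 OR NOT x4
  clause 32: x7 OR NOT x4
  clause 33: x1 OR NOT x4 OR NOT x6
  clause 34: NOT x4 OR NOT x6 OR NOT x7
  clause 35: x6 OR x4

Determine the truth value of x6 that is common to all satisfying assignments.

False

Suppose x6 = true.
Unit clause (NOT x2) forces x2 = false.
Unit clause (NOT x7) forces x7 = false.
Unit clause (NOT x1) forces x1 = false.
Unit clause (NOT x5) forces x5 = false.
Unit clause (x4) forces x4 = true.
Now (NOT x4) is unsatisfied and unit — conflict.
So every satisfying assignment has x6 = False.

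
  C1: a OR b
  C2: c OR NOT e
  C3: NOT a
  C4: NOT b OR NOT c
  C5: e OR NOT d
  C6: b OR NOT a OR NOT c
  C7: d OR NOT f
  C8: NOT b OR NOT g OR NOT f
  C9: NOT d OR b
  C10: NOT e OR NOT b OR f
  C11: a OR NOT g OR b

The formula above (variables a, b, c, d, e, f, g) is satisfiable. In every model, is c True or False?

Suppose c = true.
From the singleton clause (NOT a), a = false.
From the singleton clause (b), b = true.
But (NOT b) is also a unit clause — contradiction.
So every satisfying assignment has c = False.

False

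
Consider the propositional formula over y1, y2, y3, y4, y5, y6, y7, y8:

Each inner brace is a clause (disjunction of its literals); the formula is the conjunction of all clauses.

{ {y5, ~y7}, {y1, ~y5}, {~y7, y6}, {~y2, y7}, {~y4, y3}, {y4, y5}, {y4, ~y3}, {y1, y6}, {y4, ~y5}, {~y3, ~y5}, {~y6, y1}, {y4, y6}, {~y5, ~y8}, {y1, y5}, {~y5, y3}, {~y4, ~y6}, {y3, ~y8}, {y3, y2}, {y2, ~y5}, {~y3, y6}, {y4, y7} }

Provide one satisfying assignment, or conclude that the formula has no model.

UNSATISFIABLE

Branch on y5: set y5 = 1.
The clause (y1) is unit, so y1 = 1.
The clause (y4) is unit, so y4 = 1.
The clause (y3) is unit, so y3 = 1.
Now (~y3) is unsatisfied and unit — conflict.
So y5 must be the other value — set y5 = 0.
The clause (~y7) is unit, so y7 = 0.
The clause (~y2) is unit, so y2 = 0.
The clause (y4) is unit, so y4 = 1.
The clause (y3) is unit, so y3 = 1.
The clause (y1) is unit, so y1 = 1.
The clause (~y6) is unit, so y6 = 0.
Now (y6) is unsatisfied and unit — conflict.
Both values of y5 lead to a conflict.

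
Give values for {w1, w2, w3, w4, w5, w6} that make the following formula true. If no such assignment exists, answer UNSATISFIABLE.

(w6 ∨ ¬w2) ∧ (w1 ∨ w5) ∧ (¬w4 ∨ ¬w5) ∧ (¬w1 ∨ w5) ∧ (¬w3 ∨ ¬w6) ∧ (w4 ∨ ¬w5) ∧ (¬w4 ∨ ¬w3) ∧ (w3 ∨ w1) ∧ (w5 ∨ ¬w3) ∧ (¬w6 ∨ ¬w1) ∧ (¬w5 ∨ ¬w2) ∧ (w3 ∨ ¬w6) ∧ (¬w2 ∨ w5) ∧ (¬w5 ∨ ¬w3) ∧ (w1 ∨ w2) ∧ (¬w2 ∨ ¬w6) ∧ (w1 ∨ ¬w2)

UNSATISFIABLE

Case w6 = True:
(¬w3) alone gives w3 = False.
Now (w3) is unsatisfied and unit — conflict.
Backtrack on w6: now try w6 = False.
(¬w2) alone gives w2 = False.
(w1) alone gives w1 = True.
(w5) alone gives w5 = True.
(¬w4) alone gives w4 = False.
Now (w4) is unsatisfied and unit — conflict.
Either choice for w6 ends in contradiction.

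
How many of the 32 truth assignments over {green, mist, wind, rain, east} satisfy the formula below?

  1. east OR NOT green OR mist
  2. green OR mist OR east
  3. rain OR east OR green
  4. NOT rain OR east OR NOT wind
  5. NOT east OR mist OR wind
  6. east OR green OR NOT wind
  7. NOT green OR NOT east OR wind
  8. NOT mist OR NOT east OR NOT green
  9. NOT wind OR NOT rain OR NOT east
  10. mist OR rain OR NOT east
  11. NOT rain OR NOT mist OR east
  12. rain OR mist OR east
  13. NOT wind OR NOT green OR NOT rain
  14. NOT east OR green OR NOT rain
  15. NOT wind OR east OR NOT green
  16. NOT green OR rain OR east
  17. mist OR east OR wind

2

There are 2^5 = 32 truth assignments over (green, mist, wind, rain, east).
Split on rain. With rain = true, the clauses containing rain are satisfied and NOT rain drops from the rest; 0 of the 2^4 = 16 assignments to the other variables satisfy what remains.
With rain = false, by the same count on the reduced clause set, 2 assignments work.
Total: 0 + 2 = 2.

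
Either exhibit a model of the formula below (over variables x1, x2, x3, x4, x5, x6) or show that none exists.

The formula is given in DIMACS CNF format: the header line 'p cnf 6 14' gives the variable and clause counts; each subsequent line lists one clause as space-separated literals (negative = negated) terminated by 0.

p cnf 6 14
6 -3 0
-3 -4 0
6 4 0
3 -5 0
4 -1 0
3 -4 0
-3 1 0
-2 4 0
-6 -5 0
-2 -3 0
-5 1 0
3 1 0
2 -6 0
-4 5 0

Branch on x6: set x6 = True.
The clause (¬x5) is unit, so x5 = False.
The clause (x2) is unit, so x2 = True.
The clause (x4) is unit, so x4 = True.
That conflicts with the unit clause (¬x4).
So x6 must be the other value — set x6 = False.
The clause (¬x3) is unit, so x3 = False.
The clause (x4) is unit, so x4 = True.
That conflicts with the unit clause (¬x4).
Both values of x6 lead to a conflict.

UNSATISFIABLE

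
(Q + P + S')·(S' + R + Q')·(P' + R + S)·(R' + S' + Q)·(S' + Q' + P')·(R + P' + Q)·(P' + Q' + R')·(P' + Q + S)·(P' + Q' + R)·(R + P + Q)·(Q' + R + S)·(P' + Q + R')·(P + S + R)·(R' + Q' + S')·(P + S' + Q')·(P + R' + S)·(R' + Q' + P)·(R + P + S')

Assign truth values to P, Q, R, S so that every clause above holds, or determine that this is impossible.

UNSATISFIABLE

Try Q = 1.
Try S = 0.
Unit clause (R) forces R = 1.
Unit clause (P') forces P = 0.
That conflicts with the unit clause (P).
Backtrack on S: now try S = 1.
Unit clause (R) forces R = 1.
That conflicts with the unit clause (R').
Both values of S lead to a conflict.
Backtrack on Q: now try Q = 0.
Try P = 1.
Unit clause (R) forces R = 1.
That conflicts with the unit clause (R').
Backtrack on P: now try P = 0.
Unit clause (S') forces S = 0.
Unit clause (R) forces R = 1.
That conflicts with the unit clause (R').
Both values of P lead to a conflict.
Both values of Q lead to a conflict.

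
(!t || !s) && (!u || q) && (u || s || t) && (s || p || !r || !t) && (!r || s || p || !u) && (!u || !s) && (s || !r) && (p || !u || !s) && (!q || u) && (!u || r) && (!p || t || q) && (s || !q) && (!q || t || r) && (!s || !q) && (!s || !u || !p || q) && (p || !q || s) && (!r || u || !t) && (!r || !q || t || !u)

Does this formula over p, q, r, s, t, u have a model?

Satisfiable

Try t = true.
The clause (!s) is unit, so s = false.
The clause (!r) is unit, so r = false.
The clause (!u) is unit, so u = false.
The clause (!q) is unit, so q = false.
No clause remains; p is free.
A satisfying assignment: p=false,  q=false,  r=false,  s=false,  t=true,  u=false.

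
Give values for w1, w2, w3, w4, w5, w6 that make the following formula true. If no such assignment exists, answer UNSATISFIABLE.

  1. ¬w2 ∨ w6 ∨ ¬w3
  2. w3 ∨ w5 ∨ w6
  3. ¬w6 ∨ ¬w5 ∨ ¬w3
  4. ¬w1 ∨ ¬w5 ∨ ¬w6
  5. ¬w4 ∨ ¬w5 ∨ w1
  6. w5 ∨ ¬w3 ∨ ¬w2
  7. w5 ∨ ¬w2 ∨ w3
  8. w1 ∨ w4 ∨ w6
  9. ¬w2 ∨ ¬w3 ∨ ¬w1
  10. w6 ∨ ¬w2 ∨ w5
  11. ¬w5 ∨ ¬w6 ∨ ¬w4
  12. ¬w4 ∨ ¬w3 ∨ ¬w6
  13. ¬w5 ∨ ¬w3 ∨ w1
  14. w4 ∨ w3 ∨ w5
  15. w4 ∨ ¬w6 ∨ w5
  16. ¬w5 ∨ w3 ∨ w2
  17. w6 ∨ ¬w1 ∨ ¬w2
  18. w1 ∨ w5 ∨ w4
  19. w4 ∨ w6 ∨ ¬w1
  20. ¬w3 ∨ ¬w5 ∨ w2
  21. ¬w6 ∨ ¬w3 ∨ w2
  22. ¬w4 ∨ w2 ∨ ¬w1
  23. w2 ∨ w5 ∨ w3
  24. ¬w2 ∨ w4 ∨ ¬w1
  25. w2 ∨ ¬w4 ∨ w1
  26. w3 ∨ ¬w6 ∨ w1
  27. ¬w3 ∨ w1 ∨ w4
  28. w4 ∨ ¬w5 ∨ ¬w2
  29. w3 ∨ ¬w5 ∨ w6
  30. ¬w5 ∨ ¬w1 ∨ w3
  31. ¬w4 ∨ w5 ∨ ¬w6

Branch on w2: set w2 = False.
Branch on w5: set w5 = False.
(w3) alone gives w3 = True.
(¬w6) alone gives w6 = False.
Branch on w1: set w1 = True.
(w4) alone gives w4 = True.
Now (¬w4) is unsatisfied and unit — conflict.
Backtrack on w1: now try w1 = False.
(w4) alone gives w4 = True.
Now (¬w4) is unsatisfied and unit — conflict.
Either choice for w1 ends in contradiction.
Backtrack on w5: now try w5 = True.
(w3) alone gives w3 = True.
Now (¬w3) is unsatisfied and unit — conflict.
Either choice for w5 ends in contradiction.
Backtrack on w2: now try w2 = True.
Branch on w6: set w6 = True.
Branch on w5: set w5 = False.
(¬w3) alone gives w3 = False.
Now (w3) is unsatisfied and unit — conflict.
Backtrack on w5: now try w5 = True.
(¬w3) alone gives w3 = False.
(¬w1) alone gives w1 = False.
Now (w1) is unsatisfied and unit — conflict.
Either choice for w5 ends in contradiction.
Backtrack on w6: now try w6 = False.
(¬w3) alone gives w3 = False.
(w5) alone gives w5 = True.
Now (¬w5) is unsatisfied and unit — conflict.
Either choice for w6 ends in contradiction.
Either choice for w2 ends in contradiction.

UNSATISFIABLE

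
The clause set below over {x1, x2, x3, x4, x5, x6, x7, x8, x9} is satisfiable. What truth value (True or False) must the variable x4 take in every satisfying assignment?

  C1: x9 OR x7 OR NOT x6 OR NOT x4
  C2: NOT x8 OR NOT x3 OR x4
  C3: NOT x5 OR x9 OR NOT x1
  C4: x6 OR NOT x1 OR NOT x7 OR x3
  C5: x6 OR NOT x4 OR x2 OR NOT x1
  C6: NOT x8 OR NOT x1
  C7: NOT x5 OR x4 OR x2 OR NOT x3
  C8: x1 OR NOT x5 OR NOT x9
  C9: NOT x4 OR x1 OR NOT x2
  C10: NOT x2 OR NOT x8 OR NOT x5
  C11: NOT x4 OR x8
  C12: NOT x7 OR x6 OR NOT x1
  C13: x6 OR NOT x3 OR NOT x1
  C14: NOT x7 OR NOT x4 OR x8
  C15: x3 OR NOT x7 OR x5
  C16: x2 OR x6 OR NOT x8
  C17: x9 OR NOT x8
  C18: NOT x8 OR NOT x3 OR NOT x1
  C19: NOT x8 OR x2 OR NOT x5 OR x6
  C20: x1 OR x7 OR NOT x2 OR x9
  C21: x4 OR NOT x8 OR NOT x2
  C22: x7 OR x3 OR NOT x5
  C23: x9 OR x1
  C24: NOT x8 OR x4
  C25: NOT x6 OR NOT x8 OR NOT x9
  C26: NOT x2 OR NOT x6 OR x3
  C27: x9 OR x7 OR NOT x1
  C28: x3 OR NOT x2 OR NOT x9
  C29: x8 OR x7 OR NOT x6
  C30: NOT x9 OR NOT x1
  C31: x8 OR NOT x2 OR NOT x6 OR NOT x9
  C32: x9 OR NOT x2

False

Suppose x4 = true.
(x8) alone gives x8 = true.
(NOT x1) alone gives x1 = false.
(NOT x2) alone gives x2 = false.
(x6) alone gives x6 = true.
(x9) alone gives x9 = true.
That conflicts with the unit clause (NOT x9).
So every satisfying assignment has x4 = False.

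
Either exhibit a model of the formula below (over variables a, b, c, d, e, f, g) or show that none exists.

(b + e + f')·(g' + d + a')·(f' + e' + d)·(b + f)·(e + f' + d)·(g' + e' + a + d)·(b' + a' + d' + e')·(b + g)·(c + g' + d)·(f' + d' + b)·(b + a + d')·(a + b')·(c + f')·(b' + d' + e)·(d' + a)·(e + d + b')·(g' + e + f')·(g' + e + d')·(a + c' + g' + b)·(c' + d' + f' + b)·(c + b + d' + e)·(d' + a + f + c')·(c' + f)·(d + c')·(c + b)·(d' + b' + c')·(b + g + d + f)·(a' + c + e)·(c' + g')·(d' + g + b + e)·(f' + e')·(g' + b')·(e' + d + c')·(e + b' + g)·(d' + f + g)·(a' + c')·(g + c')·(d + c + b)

a ↦ 1, b ↦ 1, c ↦ 0, d ↦ 0, e ↦ 1, f ↦ 0, g ↦ 0

Suppose b = 1.
From the singleton clause (a), a = 1.
From the singleton clause (g'), g = 0.
From the singleton clause (e), e = 1.
From the singleton clause (d'), d = 0.
From the singleton clause (f'), f = 0.
From the singleton clause (c'), c = 0.
All clauses are satisfied.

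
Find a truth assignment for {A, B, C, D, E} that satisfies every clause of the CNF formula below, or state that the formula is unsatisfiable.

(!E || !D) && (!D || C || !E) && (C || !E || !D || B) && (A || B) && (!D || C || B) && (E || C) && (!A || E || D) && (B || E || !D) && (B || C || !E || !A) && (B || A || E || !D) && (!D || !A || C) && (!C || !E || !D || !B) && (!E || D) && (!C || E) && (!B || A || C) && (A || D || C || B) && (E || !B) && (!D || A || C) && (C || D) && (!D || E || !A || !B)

Suppose E = false.
(C) alone gives C = true.
That conflicts with the unit clause (!C).
So E must be the other value — set E = true.
(!D) alone gives D = false.
That conflicts with the unit clause (D).
Both values of E lead to a conflict.

UNSATISFIABLE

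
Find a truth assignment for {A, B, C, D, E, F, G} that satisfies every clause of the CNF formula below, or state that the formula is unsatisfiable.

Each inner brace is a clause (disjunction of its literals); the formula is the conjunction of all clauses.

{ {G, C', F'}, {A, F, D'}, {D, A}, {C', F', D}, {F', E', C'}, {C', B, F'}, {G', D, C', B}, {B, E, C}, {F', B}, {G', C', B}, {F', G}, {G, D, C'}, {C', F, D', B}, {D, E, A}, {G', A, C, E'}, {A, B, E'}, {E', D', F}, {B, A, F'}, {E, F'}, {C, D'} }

A: 1; B: 1; C: 1; D: 1; E: 0; F: 0; G: 0

Try D = 1.
Unit clause (C) forces C = 1.
Try G = 0.
Unit clause (F') forces F = 0.
Unit clause (A) forces A = 1.
Unit clause (B) forces B = 1.
Unit clause (E') forces E = 0.
This assignment satisfies each clause.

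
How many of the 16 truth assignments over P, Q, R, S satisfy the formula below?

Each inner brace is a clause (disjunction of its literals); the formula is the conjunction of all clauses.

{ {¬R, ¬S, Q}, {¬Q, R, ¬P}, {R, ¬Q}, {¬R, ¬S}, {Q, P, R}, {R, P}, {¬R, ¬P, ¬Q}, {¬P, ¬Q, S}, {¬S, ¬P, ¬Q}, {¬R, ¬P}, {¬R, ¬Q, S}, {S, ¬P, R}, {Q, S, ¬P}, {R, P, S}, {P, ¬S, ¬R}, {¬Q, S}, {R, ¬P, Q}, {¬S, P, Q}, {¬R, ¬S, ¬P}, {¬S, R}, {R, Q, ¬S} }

1

There are 2^4 = 16 truth assignments over (P, Q, R, S).
Split on S. With S = True, the clauses containing S are satisfied and ¬S drops from the rest; 0 of the 2^3 = 8 assignments to the other variables satisfy what remains.
With S = False, by the same count on the reduced clause set, 1 assignment works.
(One model: P=F, Q=F, R=T, S=F.)
Total: 0 + 1 = 1.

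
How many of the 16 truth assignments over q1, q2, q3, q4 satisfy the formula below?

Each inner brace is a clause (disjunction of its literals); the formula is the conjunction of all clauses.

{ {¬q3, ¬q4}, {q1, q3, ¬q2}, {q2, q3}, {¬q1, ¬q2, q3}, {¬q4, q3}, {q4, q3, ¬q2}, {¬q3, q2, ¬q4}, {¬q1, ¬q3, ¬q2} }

3

There are 2^4 = 16 truth assignments over (q1, q2, q3, q4).
Check each against the 8 clauses (columns in the order q1, q2, q3, q4):
  F F F F  ✗ fails (q2 ∨ q3)
  F F F T  ✗ fails (q2 ∨ q3)
  F F T F  ✓ satisfies all
  F F T T  ✗ fails (¬q3 ∨ ¬q4)
  F T F F  ✗ fails (q1 ∨ q3 ∨ ¬q2)
  F T F T  ✗ fails (q1 ∨ q3 ∨ ¬q2)
  F T T F  ✓ satisfies all
  F T T T  ✗ fails (¬q3 ∨ ¬q4)
  T F F F  ✗ fails (q2 ∨ q3)
  T F F T  ✗ fails (q2 ∨ q3)
  T F T F  ✓ satisfies all
  T F T T  ✗ fails (¬q3 ∨ ¬q4)
  T T F F  ✗ fails (¬q1 ∨ ¬q2 ∨ q3)
  T T F T  ✗ fails (¬q1 ∨ ¬q2 ∨ q3)
  T T T F  ✗ fails (¬q1 ∨ ¬q3 ∨ ¬q2)
  T T T T  ✗ fails (¬q3 ∨ ¬q4)
3 of the 16 rows are models.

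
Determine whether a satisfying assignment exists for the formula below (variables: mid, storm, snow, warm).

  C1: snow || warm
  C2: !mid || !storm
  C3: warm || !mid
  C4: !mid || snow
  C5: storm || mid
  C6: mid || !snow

Yes, satisfiable

Branch on snow: set snow = false.
From the singleton clause (warm), warm = true.
From the singleton clause (!mid), mid = false.
From the singleton clause (storm), storm = true.
This assignment satisfies each clause.
A satisfying assignment: mid=false,  storm=true,  snow=false,  warm=true.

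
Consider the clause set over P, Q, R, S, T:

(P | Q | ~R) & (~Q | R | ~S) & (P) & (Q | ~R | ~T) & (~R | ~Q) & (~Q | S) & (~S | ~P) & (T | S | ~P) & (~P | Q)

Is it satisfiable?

No

From the singleton clause (P), P = 1.
From the singleton clause (~S), S = 0.
From the singleton clause (~Q), Q = 0.
Now (Q) is unsatisfied and unit — conflict.
No assignment satisfies every clause.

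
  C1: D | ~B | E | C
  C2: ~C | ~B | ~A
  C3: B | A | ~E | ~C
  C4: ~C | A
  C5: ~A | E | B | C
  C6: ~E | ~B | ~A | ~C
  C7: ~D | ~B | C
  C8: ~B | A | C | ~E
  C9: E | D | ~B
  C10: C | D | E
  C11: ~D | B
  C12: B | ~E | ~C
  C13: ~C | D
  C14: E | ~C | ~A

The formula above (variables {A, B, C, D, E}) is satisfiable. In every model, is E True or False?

True

Suppose E = 0.
Try C = 0.
From the singleton clause (D), D = 1.
From the singleton clause (~B), B = 0.
Now (B) is unsatisfied and unit — conflict.
That branch fails; take C = 1 instead.
From the singleton clause (A), A = 1.
Now (~A) is unsatisfied and unit — conflict.
Neither C = 1 nor C = 0 works.
So every satisfying assignment has E = True.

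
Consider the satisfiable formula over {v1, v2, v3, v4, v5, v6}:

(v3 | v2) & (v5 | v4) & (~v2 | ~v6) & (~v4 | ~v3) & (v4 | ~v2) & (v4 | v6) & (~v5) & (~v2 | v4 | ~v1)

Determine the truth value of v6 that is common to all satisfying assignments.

Suppose v6 = 1.
From the singleton clause (~v2), v2 = 0.
From the singleton clause (v3), v3 = 1.
From the singleton clause (~v4), v4 = 0.
From the singleton clause (v5), v5 = 1.
That conflicts with the unit clause (~v5).
So every satisfying assignment has v6 = False.

False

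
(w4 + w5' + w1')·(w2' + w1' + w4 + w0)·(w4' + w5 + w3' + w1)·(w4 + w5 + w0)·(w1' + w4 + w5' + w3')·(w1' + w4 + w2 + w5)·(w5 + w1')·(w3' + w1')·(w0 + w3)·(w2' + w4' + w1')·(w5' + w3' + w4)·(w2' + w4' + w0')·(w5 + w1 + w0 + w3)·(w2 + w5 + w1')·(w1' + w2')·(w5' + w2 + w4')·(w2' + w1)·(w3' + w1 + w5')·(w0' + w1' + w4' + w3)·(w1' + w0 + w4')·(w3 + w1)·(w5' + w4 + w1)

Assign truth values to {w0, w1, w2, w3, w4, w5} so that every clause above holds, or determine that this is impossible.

w0: 1,  w1: 0,  w2: 0,  w3: 1,  w4: 0,  w5: 0

Try w5 = 0.
Unit clause (w1') forces w1 = 0.
Unit clause (w2') forces w2 = 0.
Unit clause (w3) forces w3 = 1.
Unit clause (w4') forces w4 = 0.
Unit clause (w0) forces w0 = 1.
Every clause now holds.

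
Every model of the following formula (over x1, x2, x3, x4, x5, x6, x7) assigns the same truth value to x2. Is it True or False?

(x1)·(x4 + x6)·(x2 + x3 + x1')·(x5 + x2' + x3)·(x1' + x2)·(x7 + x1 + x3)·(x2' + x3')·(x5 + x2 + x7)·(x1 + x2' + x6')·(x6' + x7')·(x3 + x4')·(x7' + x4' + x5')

True

Suppose x2 = 0.
From the singleton clause (x1), x1 = 1.
Now (x1') is unsatisfied and unit — conflict.
So every satisfying assignment has x2 = True.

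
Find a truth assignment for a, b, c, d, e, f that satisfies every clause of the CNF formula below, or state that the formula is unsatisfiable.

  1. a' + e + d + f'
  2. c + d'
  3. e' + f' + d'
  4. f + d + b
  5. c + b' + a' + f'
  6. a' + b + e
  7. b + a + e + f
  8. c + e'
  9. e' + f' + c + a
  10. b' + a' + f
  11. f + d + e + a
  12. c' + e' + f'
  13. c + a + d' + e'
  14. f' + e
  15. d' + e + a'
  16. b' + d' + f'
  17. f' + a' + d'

a ↦ 0,  b ↦ 0,  c ↦ 1,  d ↦ 1,  e ↦ 1,  f ↦ 0

Branch on c: set c = 1.
Branch on e: set e = 1.
From the singleton clause (f'), f = 0.
Branch on d: set d = 1.
Branch on b: set b = 0.
No clause remains; a is free.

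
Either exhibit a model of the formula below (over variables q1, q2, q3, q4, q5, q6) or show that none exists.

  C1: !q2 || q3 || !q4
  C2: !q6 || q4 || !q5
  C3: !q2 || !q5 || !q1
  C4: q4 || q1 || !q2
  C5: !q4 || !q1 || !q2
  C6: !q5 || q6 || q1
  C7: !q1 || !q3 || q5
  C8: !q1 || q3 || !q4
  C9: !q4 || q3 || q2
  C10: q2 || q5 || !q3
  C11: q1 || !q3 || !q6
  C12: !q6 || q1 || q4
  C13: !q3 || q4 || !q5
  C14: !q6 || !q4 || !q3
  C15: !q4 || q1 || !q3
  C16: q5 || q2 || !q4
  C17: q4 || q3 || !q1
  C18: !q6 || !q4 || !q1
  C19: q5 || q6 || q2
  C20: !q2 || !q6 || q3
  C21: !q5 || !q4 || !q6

q1 ↦ true; q2 ↦ false; q3 ↦ true; q4 ↦ true; q5 ↦ true; q6 ↦ false

Branch on q2: set q2 = false.
Branch on q4: set q4 = true.
Unit clause (q3) forces q3 = true.
Unit clause (q5) forces q5 = true.
Unit clause (!q6) forces q6 = false.
Unit clause (q1) forces q1 = true.
This assignment satisfies each clause.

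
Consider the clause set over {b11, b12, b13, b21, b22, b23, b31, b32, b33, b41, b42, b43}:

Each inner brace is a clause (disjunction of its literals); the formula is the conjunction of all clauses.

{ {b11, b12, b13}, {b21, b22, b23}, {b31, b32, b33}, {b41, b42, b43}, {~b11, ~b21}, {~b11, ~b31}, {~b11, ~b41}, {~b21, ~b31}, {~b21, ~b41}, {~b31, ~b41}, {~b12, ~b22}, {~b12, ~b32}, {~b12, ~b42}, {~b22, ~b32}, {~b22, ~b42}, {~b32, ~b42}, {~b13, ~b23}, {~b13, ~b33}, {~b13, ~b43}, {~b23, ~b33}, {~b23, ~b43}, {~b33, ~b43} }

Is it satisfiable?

No

Branch on b11: set b11 = 0.
Branch on b12: set b12 = 1.
(~b22) alone gives b22 = 0.
(~b32) alone gives b32 = 0.
(~b42) alone gives b42 = 0.
Branch on b21: set b21 = 1.
(~b31) alone gives b31 = 0.
(b33) alone gives b33 = 1.
(~b41) alone gives b41 = 0.
(b43) alone gives b43 = 1.
Now (~b43) is unsatisfied and unit — conflict.
So b21 must be the other value — set b21 = 0.
(b23) alone gives b23 = 1.
(~b13) alone gives b13 = 0.
(~b33) alone gives b33 = 0.
(b31) alone gives b31 = 1.
(~b41) alone gives b41 = 0.
(b43) alone gives b43 = 1.
Now (~b43) is unsatisfied and unit — conflict.
Either choice for b21 ends in contradiction.
So b12 must be the other value — set b12 = 0.
(b13) alone gives b13 = 1.
(~b23) alone gives b23 = 0.
(~b33) alone gives b33 = 0.
(~b43) alone gives b43 = 0.
Branch on b21: set b21 = 1.
(~b31) alone gives b31 = 0.
(b32) alone gives b32 = 1.
(~b41) alone gives b41 = 0.
(b42) alone gives b42 = 1.
Now (~b42) is unsatisfied and unit — conflict.
So b21 must be the other value — set b21 = 0.
(b22) alone gives b22 = 1.
(~b32) alone gives b32 = 0.
(b31) alone gives b31 = 1.
(~b41) alone gives b41 = 0.
(b42) alone gives b42 = 1.
Now (~b42) is unsatisfied and unit — conflict.
Either choice for b21 ends in contradiction.
Either choice for b12 ends in contradiction.
So b11 must be the other value — set b11 = 1.
(~b21) alone gives b21 = 0.
(~b31) alone gives b31 = 0.
(~b41) alone gives b41 = 0.
Branch on b22: set b22 = 1.
(~b12) alone gives b12 = 0.
(~b32) alone gives b32 = 0.
(b33) alone gives b33 = 1.
(~b42) alone gives b42 = 0.
(b43) alone gives b43 = 1.
Now (~b43) is unsatisfied and unit — conflict.
So b22 must be the other value — set b22 = 0.
(b23) alone gives b23 = 1.
(~b13) alone gives b13 = 0.
(~b33) alone gives b33 = 0.
(b32) alone gives b32 = 1.
(~b12) alone gives b12 = 0.
(~b42) alone gives b42 = 0.
(b43) alone gives b43 = 1.
Now (~b43) is unsatisfied and unit — conflict.
Either choice for b22 ends in contradiction.
Either choice for b11 ends in contradiction.
No assignment satisfies every clause.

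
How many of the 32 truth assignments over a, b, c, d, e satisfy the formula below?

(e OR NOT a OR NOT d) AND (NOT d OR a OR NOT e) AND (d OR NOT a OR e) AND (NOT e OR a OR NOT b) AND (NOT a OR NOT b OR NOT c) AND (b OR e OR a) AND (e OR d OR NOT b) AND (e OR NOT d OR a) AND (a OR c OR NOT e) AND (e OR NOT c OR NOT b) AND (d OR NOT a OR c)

5

There are 2^5 = 32 truth assignments over (a, b, c, d, e).
Split on d. With d = true, the clauses containing d are satisfied and NOT d drops from the rest; 3 of the 2^4 = 16 assignments to the other variables satisfy what remains.
With d = false, by the same count on the reduced clause set, 2 assignments work.
Total: 3 + 2 = 5.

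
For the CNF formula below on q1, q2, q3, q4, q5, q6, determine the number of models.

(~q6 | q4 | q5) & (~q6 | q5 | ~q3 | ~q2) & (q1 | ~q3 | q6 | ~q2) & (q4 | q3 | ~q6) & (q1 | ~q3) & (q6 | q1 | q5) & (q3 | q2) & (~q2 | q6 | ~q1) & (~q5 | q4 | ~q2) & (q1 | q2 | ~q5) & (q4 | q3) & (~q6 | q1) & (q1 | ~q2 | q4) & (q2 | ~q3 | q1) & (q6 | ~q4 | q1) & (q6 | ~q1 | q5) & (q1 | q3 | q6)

8

There are 2^6 = 64 truth assignments over (q1, q2, q3, q4, q5, q6).
Split on q1. With q1 = 1, the clauses containing q1 are satisfied and ~q1 drops from the rest; 8 of the 2^5 = 32 assignments to the other variables satisfy what remains.
With q1 = 0, by the same count on the reduced clause set, 0 assignments work.
Total: 8 + 0 = 8.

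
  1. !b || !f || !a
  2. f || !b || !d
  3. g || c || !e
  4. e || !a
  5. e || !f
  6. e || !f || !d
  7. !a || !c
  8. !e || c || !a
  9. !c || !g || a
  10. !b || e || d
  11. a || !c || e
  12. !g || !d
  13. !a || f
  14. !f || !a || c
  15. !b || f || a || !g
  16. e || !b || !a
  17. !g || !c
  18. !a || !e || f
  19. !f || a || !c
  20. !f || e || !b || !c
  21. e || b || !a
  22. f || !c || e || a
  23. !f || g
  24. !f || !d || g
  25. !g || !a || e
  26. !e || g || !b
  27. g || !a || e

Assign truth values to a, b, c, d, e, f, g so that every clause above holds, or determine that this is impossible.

a ↦ false; b ↦ false; c ↦ false; d ↦ true; e ↦ false; f ↦ false; g ↦ false

Suppose e = false.
Unit clause (!a) forces a = false.
Unit clause (!f) forces f = false.
Unit clause (!c) forces c = false.
Suppose b = false.
Suppose g = false.
All clauses hold; d can take either value.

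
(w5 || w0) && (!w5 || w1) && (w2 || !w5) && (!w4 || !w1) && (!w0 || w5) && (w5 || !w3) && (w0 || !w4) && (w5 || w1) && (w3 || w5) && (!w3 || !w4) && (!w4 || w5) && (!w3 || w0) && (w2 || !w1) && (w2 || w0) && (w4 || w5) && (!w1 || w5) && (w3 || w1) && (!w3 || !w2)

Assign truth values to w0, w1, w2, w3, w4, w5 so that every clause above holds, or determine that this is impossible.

Try w5 = true.
The clause (w1) is unit, so w1 = true.
The clause (w2) is unit, so w2 = true.
The clause (!w4) is unit, so w4 = false.
The clause (!w3) is unit, so w3 = false.
Every clause is now satisfied; w0 is unconstrained.

w0 ↦ true, w1 ↦ true, w2 ↦ true, w3 ↦ false, w4 ↦ false, w5 ↦ true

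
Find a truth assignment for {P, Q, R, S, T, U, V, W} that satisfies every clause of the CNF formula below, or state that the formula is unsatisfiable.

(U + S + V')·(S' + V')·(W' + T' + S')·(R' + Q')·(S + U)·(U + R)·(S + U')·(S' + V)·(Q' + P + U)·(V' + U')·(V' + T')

Suppose S = 0.
From the singleton clause (U), U = 1.
That conflicts with the unit clause (U').
That branch fails; take S = 1 instead.
From the singleton clause (V'), V = 0.
That conflicts with the unit clause (V).
Both values of S lead to a conflict.

UNSATISFIABLE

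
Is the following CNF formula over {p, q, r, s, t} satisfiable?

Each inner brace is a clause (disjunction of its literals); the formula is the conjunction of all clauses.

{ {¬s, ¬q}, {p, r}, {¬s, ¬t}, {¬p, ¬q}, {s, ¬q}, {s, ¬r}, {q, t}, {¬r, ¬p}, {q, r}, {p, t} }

No

Suppose s = False.
Unit clause (¬q) forces q = False.
Unit clause (¬r) forces r = False.
But (r) is also a unit clause — contradiction.
That branch fails; take s = True instead.
Unit clause (¬q) forces q = False.
Unit clause (¬t) forces t = False.
But (t) is also a unit clause — contradiction.
Neither s = True nor s = False works.
No assignment satisfies every clause.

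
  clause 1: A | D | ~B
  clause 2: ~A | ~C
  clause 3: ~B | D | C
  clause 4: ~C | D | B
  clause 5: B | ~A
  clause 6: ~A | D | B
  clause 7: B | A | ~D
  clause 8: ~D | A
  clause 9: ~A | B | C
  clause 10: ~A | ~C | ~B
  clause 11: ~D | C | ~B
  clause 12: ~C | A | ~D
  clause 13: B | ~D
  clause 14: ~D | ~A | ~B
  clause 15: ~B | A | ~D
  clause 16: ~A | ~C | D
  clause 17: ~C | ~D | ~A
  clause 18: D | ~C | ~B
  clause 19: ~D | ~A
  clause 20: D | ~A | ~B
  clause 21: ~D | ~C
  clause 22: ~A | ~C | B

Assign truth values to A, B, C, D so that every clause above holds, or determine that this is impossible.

Try A = 0.
(~D) alone gives D = 0.
(~B) alone gives B = 0.
(~C) alone gives C = 0.
All clauses are satisfied.

A=0; B=0; C=0; D=0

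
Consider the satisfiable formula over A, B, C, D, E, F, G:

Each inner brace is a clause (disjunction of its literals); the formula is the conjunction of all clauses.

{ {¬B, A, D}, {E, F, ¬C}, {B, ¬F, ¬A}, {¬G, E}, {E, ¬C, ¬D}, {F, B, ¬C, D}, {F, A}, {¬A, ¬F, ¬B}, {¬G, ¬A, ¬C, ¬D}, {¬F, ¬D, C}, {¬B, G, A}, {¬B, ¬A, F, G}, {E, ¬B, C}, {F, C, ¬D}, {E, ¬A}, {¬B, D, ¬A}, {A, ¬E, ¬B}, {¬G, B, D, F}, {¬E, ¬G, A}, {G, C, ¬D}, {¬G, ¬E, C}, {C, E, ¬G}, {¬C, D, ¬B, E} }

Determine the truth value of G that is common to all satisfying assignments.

False

Suppose G = True.
Unit clause (E) forces E = True.
Unit clause (A) forces A = True.
Unit clause (C) forces C = True.
Unit clause (¬D) forces D = False.
Unit clause (¬B) forces B = False.
Unit clause (¬F) forces F = False.
That conflicts with the unit clause (F).
So every satisfying assignment has G = False.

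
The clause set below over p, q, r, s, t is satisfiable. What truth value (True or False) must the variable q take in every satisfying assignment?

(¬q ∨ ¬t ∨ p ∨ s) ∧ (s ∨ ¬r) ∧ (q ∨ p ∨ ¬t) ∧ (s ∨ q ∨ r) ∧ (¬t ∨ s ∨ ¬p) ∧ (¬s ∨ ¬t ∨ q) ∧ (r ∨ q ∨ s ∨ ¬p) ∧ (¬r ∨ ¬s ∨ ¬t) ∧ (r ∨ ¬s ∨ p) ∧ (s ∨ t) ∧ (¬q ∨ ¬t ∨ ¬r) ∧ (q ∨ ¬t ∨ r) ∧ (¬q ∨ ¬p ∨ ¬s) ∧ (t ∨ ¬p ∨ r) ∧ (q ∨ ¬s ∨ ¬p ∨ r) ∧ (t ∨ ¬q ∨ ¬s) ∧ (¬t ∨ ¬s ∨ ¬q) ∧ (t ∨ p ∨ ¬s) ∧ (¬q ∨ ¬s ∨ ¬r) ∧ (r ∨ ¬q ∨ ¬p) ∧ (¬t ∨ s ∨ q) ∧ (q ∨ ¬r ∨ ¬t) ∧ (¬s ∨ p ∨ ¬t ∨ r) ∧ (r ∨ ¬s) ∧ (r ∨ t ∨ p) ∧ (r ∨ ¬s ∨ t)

Suppose q = True.
Branch on s: set s = True.
(¬p) alone gives p = False.
(r) alone gives r = True.
Now (¬r) is unsatisfied and unit — conflict.
Undo s and try s = False.
(¬r) alone gives r = False.
(t) alone gives t = True.
(p) alone gives p = True.
Now (¬p) is unsatisfied and unit — conflict.
Neither s = True nor s = False works.
So every satisfying assignment has q = False.

False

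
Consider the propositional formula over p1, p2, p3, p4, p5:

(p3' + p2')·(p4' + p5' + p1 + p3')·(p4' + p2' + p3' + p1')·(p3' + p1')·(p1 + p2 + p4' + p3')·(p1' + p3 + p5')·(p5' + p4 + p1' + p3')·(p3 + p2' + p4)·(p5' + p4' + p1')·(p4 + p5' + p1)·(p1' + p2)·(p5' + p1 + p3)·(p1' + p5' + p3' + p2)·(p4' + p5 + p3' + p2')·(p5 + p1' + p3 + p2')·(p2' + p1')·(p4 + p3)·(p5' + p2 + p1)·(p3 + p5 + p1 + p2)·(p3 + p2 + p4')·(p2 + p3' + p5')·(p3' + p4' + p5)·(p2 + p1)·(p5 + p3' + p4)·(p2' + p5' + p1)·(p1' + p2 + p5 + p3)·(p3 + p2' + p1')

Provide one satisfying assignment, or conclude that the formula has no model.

p1 ↦ 0, p2 ↦ 1, p3 ↦ 0, p4 ↦ 1, p5 ↦ 0

Case p3 = 0:
Unit clause (p4) forces p4 = 1.
Unit clause (p2) forces p2 = 1.
Unit clause (p1') forces p1 = 0.
Unit clause (p5') forces p5 = 0.
Every clause now holds.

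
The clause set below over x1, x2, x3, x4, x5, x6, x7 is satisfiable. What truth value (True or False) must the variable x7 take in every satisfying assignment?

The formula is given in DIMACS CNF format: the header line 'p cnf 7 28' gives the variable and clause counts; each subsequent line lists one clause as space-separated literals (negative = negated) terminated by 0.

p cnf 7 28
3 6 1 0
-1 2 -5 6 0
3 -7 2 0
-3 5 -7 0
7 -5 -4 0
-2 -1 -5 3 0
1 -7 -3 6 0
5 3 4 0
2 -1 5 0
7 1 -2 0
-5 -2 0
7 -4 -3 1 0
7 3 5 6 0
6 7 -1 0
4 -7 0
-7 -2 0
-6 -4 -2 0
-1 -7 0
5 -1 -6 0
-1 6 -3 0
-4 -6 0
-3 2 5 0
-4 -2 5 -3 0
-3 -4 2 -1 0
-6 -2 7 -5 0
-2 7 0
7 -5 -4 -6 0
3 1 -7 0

Suppose x7 = True.
From the singleton clause (x4), x4 = True.
From the singleton clause (¬x2), x2 = False.
From the singleton clause (x3), x3 = True.
From the singleton clause (x5), x5 = True.
From the singleton clause (¬x1), x1 = False.
From the singleton clause (x6), x6 = True.
Now (¬x6) is unsatisfied and unit — conflict.
So every satisfying assignment has x7 = False.

False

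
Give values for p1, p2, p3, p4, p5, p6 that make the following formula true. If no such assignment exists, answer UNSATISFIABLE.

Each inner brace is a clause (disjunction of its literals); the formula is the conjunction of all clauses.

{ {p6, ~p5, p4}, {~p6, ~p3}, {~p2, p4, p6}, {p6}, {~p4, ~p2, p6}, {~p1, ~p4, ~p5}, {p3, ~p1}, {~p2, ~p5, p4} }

Unit clause (p6) forces p6 = 1.
Unit clause (~p3) forces p3 = 0.
Unit clause (~p1) forces p1 = 0.
Case p2 = 0:
All clauses hold; p4, p5 can take either value.

p1 ↦ 0,  p2 ↦ 0,  p3 ↦ 0,  p4 ↦ 1,  p5 ↦ 0,  p6 ↦ 1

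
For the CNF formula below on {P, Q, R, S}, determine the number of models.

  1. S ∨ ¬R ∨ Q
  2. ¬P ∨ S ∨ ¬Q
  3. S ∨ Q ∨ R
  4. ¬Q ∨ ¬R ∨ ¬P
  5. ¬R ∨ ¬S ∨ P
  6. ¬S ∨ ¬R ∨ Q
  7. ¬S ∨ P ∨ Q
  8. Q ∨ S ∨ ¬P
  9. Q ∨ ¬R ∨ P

5

There are 2^4 = 16 truth assignments over (P, Q, R, S).
Check each against the 9 clauses (columns in the order P, Q, R, S):
  F F F F  ✗ fails (S ∨ Q ∨ R)
  F F F T  ✗ fails (¬S ∨ P ∨ Q)
  F F T F  ✗ fails (S ∨ ¬R ∨ Q)
  F F T T  ✗ fails (¬R ∨ ¬S ∨ P)
  F T F F  ✓ satisfies all
  F T F T  ✓ satisfies all
  F T T F  ✓ satisfies all
  F T T T  ✗ fails (¬R ∨ ¬S ∨ P)
  T F F F  ✗ fails (S ∨ Q ∨ R)
  T F F T  ✓ satisfies all
  T F T F  ✗ fails (S ∨ ¬R ∨ Q)
  T F T T  ✗ fails (¬S ∨ ¬R ∨ Q)
  T T F F  ✗ fails (¬P ∨ S ∨ ¬Q)
  T T F T  ✓ satisfies all
  T T T F  ✗ fails (¬P ∨ S ∨ ¬Q)
  T T T T  ✗ fails (¬Q ∨ ¬R ∨ ¬P)
5 of the 16 rows are models.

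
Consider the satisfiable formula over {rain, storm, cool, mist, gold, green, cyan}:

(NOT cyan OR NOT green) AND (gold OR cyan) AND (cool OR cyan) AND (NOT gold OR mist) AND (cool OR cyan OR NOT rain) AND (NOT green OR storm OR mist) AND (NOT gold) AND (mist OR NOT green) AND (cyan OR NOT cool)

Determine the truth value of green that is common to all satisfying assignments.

Suppose green = true.
From the singleton clause (NOT cyan), cyan = false.
From the singleton clause (gold), gold = true.
That conflicts with the unit clause (NOT gold).
So every satisfying assignment has green = False.

False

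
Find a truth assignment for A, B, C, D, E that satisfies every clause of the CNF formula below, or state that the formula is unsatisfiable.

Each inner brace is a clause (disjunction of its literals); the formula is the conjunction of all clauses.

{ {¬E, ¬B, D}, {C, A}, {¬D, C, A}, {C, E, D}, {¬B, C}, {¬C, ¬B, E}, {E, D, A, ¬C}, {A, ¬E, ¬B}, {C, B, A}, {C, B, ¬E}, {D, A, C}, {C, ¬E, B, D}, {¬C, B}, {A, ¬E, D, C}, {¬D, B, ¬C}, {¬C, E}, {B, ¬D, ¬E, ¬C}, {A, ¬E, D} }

Branch on C: set C = True.
From the singleton clause (B), B = True.
From the singleton clause (E), E = True.
From the singleton clause (D), D = True.
From the singleton clause (A), A = True.
All clauses are satisfied.

A ↦ True, B ↦ True, C ↦ True, D ↦ True, E ↦ True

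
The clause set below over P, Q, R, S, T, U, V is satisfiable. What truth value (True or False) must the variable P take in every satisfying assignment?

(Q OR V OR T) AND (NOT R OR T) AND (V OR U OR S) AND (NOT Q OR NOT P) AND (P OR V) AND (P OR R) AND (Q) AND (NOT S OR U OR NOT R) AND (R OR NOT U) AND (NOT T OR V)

Suppose P = true.
From the singleton clause (NOT Q), Q = false.
But (Q) is also a unit clause — contradiction.
So every satisfying assignment has P = False.

False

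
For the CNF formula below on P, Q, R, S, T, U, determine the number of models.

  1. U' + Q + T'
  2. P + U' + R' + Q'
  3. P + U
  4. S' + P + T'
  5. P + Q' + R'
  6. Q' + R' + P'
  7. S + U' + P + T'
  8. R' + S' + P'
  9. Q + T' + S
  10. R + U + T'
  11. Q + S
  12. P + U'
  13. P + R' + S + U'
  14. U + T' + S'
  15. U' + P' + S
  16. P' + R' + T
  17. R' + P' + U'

6

There are 2^6 = 64 truth assignments over (P, Q, R, S, T, U).
Split on Q. With Q = 1, the clauses containing Q are satisfied and Q' drops from the rest; 4 of the 2^5 = 32 assignments to the other variables satisfy what remains.
With Q = 0, by the same count on the reduced clause set, 2 assignments work.
Total: 4 + 2 = 6.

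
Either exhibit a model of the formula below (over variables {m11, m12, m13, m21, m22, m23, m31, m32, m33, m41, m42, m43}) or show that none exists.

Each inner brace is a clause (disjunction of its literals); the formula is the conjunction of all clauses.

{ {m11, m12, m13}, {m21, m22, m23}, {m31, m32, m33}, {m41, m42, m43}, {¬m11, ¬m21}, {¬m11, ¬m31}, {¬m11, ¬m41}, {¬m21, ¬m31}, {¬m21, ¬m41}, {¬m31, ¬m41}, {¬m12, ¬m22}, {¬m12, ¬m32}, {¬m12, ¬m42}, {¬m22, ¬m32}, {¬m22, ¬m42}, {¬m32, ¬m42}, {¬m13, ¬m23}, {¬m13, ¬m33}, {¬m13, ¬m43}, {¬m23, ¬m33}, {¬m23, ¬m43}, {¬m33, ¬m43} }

UNSATISFIABLE

Suppose m11 = False.
Suppose m12 = True.
From the singleton clause (¬m22), m22 = False.
From the singleton clause (¬m32), m32 = False.
From the singleton clause (¬m42), m42 = False.
Suppose m21 = True.
From the singleton clause (¬m31), m31 = False.
From the singleton clause (m33), m33 = True.
From the singleton clause (¬m41), m41 = False.
From the singleton clause (m43), m43 = True.
But (¬m43) is also a unit clause — contradiction.
That branch fails; take m21 = False instead.
From the singleton clause (m23), m23 = True.
From the singleton clause (¬m13), m13 = False.
From the singleton clause (¬m33), m33 = False.
From the singleton clause (m31), m31 = True.
From the singleton clause (¬m41), m41 = False.
From the singleton clause (m43), m43 = True.
But (¬m43) is also a unit clause — contradiction.
Both values of m21 lead to a conflict.
That branch fails; take m12 = False instead.
From the singleton clause (m13), m13 = True.
From the singleton clause (¬m23), m23 = False.
From the singleton clause (¬m33), m33 = False.
From the singleton clause (¬m43), m43 = False.
Suppose m21 = True.
From the singleton clause (¬m31), m31 = False.
From the singleton clause (m32), m32 = True.
From the singleton clause (¬m41), m41 = False.
From the singleton clause (m42), m42 = True.
But (¬m42) is also a unit clause — contradiction.
That branch fails; take m21 = False instead.
From the singleton clause (m22), m22 = True.
From the singleton clause (¬m32), m32 = False.
From the singleton clause (m31), m31 = True.
From the singleton clause (¬m41), m41 = False.
From the singleton clause (m42), m42 = True.
But (¬m42) is also a unit clause — contradiction.
Both values of m21 lead to a conflict.
Both values of m12 lead to a conflict.
That branch fails; take m11 = True instead.
From the singleton clause (¬m21), m21 = False.
From the singleton clause (¬m31), m31 = False.
From the singleton clause (¬m41), m41 = False.
Suppose m22 = True.
From the singleton clause (¬m12), m12 = False.
From the singleton clause (¬m32), m32 = False.
From the singleton clause (m33), m33 = True.
From the singleton clause (¬m42), m42 = False.
From the singleton clause (m43), m43 = True.
But (¬m43) is also a unit clause — contradiction.
That branch fails; take m22 = False instead.
From the singleton clause (m23), m23 = True.
From the singleton clause (¬m13), m13 = False.
From the singleton clause (¬m33), m33 = False.
From the singleton clause (m32), m32 = True.
From the singleton clause (¬m12), m12 = False.
From the singleton clause (¬m42), m42 = False.
From the singleton clause (m43), m43 = True.
But (¬m43) is also a unit clause — contradiction.
Both values of m22 lead to a conflict.
Both values of m11 lead to a conflict.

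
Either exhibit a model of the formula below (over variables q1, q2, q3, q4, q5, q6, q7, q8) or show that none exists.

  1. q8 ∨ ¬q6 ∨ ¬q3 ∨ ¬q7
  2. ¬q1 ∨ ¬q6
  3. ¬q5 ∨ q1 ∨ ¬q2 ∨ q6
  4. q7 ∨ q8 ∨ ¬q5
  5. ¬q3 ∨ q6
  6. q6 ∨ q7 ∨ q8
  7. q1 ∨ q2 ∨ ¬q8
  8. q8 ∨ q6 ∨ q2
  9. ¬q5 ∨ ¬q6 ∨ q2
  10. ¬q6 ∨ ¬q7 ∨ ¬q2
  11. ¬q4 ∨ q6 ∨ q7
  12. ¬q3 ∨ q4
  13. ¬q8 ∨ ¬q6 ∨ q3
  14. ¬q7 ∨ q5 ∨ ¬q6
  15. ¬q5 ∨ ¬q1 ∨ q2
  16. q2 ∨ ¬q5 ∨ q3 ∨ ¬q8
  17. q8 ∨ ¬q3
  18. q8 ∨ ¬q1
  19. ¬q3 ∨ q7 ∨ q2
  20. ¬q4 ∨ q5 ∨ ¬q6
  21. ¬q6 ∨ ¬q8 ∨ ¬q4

q1=False,  q2=True,  q3=False,  q4=False,  q5=False,  q6=False,  q7=False,  q8=True

Case q1 = False:
Case q3 = False:
Case q2 = True:
Case q5 = False:
Case q6 = False:
Case q7 = False:
The clause (q8) is unit, so q8 = True.
The clause (¬q4) is unit, so q4 = False.
Every clause now holds.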